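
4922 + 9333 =14255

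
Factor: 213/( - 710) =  - 3/10 = - 2^( - 1 )  *3^1*5^( - 1) 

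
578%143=6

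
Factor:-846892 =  - 2^2*211723^1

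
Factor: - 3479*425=  -  5^2*7^2*17^1 * 71^1 = - 1478575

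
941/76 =12 + 29/76 = 12.38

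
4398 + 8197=12595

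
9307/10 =930+7/10 = 930.70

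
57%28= 1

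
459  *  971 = 445689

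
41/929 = 41/929 = 0.04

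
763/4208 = 763/4208 = 0.18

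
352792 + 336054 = 688846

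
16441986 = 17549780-1107794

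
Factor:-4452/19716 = -7^1*31^ (-1) = -7/31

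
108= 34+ 74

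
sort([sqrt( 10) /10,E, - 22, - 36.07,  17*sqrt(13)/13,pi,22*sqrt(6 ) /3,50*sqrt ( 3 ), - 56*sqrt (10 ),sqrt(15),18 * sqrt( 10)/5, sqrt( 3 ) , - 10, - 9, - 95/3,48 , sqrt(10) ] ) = [ - 56*sqrt( 10 ), - 36.07,  -  95/3, -22, - 10, - 9,sqrt( 10 )/10, sqrt(3),E,pi, sqrt( 10 ),sqrt( 15),17*sqrt(13)/13,18*sqrt( 10)/5,22 * sqrt (6)/3,48,50  *  sqrt(3) ] 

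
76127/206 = 76127/206= 369.55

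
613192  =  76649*8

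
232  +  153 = 385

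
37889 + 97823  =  135712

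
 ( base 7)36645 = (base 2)10010101110100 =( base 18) 1BAC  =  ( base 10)9588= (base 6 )112220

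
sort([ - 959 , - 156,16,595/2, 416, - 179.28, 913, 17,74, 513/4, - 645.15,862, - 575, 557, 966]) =[ - 959,-645.15 , - 575, - 179.28, - 156, 16 , 17,  74,513/4,595/2 , 416, 557,862,913,966] 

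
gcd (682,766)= 2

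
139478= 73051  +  66427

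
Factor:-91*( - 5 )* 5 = 5^2*7^1*13^1 =2275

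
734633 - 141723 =592910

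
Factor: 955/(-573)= -5/3  =  -3^(  -  1)*5^1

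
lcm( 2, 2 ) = 2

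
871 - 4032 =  - 3161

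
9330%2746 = 1092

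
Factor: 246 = 2^1*3^1*41^1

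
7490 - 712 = 6778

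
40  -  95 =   -  55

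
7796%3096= 1604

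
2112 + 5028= 7140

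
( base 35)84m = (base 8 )23352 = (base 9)14588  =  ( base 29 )BOF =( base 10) 9962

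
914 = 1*914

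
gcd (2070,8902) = 2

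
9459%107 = 43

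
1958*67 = 131186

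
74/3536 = 37/1768 = 0.02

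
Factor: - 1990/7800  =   - 2^( - 2)*3^( - 1)*5^(- 1 )*13^ (  -  1)*199^1 = -199/780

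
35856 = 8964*4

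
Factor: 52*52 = 2^4*13^2 = 2704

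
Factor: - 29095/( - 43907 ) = 55/83 = 5^1* 11^1*83^( - 1 )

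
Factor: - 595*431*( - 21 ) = 3^1*5^1*7^2 * 17^1*431^1 = 5385345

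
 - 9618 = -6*1603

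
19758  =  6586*3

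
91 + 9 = 100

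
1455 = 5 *291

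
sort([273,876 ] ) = [ 273, 876]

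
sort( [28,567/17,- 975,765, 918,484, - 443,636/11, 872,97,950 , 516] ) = [-975, - 443,28, 567/17,636/11,97, 484,516 , 765,872,918 , 950]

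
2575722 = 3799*678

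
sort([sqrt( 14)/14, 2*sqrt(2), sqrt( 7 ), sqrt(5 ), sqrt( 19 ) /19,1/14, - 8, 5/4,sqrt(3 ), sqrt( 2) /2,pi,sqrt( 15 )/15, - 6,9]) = [-8, - 6,1/14,sqrt(19)/19, sqrt( 15) /15, sqrt( 14 )/14, sqrt( 2)/2, 5/4, sqrt( 3 ),sqrt( 5),  sqrt(7 ) , 2 * sqrt(2 ),  pi,9]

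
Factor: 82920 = 2^3*3^1*5^1*691^1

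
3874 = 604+3270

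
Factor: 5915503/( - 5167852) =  - 2^(  -  2 )*11^1*537773^1 * 1291963^ (-1)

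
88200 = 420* 210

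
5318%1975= 1368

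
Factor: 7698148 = 2^2*1924537^1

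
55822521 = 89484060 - 33661539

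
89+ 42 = 131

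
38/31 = 1+7/31 =1.23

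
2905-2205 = 700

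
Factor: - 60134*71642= - 2^2 * 107^1*113^1*281^1 * 317^1= - 4308120028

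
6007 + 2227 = 8234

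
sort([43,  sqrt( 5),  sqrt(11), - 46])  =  [ - 46,  sqrt( 5), sqrt( 11) , 43]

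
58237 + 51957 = 110194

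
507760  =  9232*55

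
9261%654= 105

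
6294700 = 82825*76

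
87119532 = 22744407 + 64375125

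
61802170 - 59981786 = 1820384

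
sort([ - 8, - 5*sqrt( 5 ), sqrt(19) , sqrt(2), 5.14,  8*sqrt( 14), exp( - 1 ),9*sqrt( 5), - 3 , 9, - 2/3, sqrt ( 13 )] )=[ - 5*sqrt( 5), - 8, - 3, -2/3,exp( -1 ), sqrt( 2 ) , sqrt( 13 ),sqrt( 19),5.14, 9,9* sqrt(5), 8*sqrt( 14 ) ] 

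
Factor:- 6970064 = - 2^4*367^1*1187^1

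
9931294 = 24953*398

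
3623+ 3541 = 7164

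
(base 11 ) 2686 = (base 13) 177B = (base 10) 3482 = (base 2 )110110011010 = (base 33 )36h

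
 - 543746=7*( - 77678 ) 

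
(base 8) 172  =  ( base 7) 233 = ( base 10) 122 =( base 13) 95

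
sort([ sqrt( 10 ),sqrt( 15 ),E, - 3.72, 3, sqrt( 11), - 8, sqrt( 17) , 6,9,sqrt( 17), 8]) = [-8,  -  3.72, E, 3, sqrt( 10),sqrt( 11),sqrt(15), sqrt ( 17),sqrt( 17 ), 6, 8, 9]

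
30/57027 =10/19009   =  0.00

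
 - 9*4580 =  - 41220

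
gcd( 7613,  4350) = 1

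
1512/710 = 756/355 = 2.13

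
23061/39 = 7687/13 = 591.31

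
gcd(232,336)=8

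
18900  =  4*4725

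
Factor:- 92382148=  - 2^2*17^1*1358561^1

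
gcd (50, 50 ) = 50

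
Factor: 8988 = 2^2*3^1 * 7^1*107^1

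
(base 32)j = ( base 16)13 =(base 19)10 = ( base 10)19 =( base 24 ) J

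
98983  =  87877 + 11106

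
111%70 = 41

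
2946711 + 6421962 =9368673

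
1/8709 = 1/8709=   0.00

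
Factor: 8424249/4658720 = 2^( - 5)*3^1*5^(-1)*11^(-1 )*2647^(- 1 ) * 2808083^1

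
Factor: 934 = 2^1*467^1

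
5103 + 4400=9503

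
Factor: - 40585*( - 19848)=805531080  =  2^3 * 3^1*5^1  *  827^1 * 8117^1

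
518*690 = 357420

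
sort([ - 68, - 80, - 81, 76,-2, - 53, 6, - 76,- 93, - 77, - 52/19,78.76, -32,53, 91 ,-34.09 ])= [ - 93, - 81, - 80,- 77 ,  -  76,- 68, - 53, - 34.09,-32,-52/19 , -2, 6, 53,76, 78.76, 91]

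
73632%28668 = 16296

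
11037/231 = 3679/77=47.78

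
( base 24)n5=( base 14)2BB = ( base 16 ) 22d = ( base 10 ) 557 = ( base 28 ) jp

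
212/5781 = 212/5781 = 0.04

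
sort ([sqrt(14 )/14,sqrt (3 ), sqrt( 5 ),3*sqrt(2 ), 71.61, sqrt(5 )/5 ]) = [sqrt( 14 ) /14,sqrt( 5 )/5,sqrt( 3), sqrt( 5 ), 3*sqrt( 2),71.61 ] 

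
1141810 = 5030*227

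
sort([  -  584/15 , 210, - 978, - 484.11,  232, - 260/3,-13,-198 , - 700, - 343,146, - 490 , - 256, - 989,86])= [ - 989, - 978,-700, - 490 ,-484.11, - 343, - 256, - 198, -260/3, - 584/15, - 13,86, 146 , 210,232 ] 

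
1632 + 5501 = 7133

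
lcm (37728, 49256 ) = 1773216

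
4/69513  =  4/69513 =0.00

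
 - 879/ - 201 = 4 + 25/67 = 4.37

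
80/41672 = 10/5209 = 0.00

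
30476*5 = 152380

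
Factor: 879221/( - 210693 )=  - 3^( - 1)*23^1*43^1 * 79^(  -  1 ) = - 989/237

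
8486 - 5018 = 3468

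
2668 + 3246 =5914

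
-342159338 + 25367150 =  - 316792188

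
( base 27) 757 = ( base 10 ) 5245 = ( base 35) 49U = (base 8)12175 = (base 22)AI9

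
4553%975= 653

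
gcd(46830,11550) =210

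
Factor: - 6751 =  - 43^1 * 157^1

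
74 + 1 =75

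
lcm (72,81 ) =648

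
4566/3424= 2283/1712  =  1.33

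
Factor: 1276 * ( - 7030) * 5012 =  - 44959043360 =- 2^5*5^1*7^1*11^1 * 19^1*29^1* 37^1*179^1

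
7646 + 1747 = 9393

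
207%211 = 207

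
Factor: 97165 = 5^1 * 19433^1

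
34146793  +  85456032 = 119602825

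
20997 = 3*6999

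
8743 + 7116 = 15859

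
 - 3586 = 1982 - 5568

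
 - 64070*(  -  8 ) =512560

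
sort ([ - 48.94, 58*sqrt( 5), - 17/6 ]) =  [-48.94, - 17/6, 58*sqrt(5)] 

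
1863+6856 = 8719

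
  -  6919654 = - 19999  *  346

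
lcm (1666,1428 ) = 9996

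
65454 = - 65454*( - 1)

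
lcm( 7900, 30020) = 150100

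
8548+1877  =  10425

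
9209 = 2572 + 6637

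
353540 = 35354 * 10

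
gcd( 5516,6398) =14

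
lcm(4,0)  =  0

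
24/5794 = 12/2897 = 0.00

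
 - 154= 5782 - 5936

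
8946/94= 95 + 8/47  =  95.17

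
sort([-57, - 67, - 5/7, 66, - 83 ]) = [-83, - 67 ,-57, - 5/7, 66 ]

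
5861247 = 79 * 74193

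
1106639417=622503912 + 484135505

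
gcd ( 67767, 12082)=7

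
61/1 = 61=61.00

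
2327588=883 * 2636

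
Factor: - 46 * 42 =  - 1932 =-  2^2*3^1*7^1* 23^1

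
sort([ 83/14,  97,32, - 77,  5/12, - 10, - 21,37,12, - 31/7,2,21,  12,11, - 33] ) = [ - 77, - 33, - 21, - 10, - 31/7,5/12, 2,83/14, 11, 12,  12,21, 32,37,  97]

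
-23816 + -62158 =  - 85974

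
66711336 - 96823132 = -30111796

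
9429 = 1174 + 8255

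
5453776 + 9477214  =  14930990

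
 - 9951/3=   - 3317 = - 3317.00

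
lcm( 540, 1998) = 19980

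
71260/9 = 7917  +  7/9 = 7917.78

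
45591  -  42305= 3286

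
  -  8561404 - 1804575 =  - 10365979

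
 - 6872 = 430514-437386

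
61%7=5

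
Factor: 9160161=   3^1*17^1*43^1*4177^1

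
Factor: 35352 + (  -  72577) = - 37225= -5^2*1489^1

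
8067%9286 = 8067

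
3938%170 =28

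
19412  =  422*46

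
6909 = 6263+646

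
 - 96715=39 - 96754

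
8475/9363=2825/3121= 0.91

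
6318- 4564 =1754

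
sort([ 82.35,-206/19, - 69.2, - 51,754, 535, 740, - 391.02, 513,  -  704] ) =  [ - 704, - 391.02 ,- 69.2 ,-51, - 206/19,  82.35,  513 , 535,740 , 754 ] 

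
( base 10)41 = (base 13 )32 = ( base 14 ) 2D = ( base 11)38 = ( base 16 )29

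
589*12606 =7424934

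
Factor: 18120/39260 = 2^1*3^1*13^( - 1) = 6/13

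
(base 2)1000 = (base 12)8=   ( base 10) 8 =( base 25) 8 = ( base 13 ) 8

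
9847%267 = 235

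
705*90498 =63801090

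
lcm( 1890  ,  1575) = 9450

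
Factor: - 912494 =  - 2^1*11^1*19^1*37^1*59^1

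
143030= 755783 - 612753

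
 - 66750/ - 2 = 33375 + 0/1 = 33375.00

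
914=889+25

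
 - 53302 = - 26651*2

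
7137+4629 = 11766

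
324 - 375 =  - 51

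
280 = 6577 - 6297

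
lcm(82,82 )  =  82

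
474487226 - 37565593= 436921633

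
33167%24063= 9104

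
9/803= 9/803 = 0.01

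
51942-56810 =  - 4868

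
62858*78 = 4902924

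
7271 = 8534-1263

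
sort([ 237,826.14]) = [ 237 , 826.14] 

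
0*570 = 0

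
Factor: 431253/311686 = 2^(-1 )* 3^2*101^(-1)*1543^( - 1) *47917^1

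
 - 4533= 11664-16197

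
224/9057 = 224/9057 = 0.02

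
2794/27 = 103+ 13/27 = 103.48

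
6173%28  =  13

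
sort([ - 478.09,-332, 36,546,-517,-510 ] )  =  [-517, - 510 , - 478.09,-332, 36, 546] 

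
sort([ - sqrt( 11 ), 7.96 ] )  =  [ - sqrt( 11 ),  7.96]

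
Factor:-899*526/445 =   -  472874/445 = - 2^1* 5^(-1 ) * 29^1*31^1*89^( - 1)*263^1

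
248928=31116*8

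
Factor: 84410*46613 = 3934603330= 2^1*5^1*  7^1*23^1*367^1*6659^1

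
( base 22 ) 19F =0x2B9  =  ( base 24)151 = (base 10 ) 697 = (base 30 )n7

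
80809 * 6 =484854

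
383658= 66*5813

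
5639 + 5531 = 11170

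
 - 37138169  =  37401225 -74539394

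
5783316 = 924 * 6259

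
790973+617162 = 1408135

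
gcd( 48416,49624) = 8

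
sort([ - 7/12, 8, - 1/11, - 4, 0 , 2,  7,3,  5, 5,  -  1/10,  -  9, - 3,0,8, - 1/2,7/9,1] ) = [ - 9, - 4, - 3, - 7/12, - 1/2, - 1/10, - 1/11,0, 0,  7/9,  1, 2,3,5, 5,7,8,8] 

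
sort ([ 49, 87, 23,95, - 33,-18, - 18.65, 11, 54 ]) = [  -  33, - 18.65 ,-18  ,  11,23,  49 , 54,  87,  95] 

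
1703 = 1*1703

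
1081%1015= 66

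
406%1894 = 406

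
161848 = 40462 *4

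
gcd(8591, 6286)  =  1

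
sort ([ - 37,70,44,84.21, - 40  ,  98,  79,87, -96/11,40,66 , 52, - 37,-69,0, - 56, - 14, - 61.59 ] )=[-69, - 61.59,-56, - 40, -37, - 37, - 14, - 96/11,0,  40,44,52,66,70,79, 84.21,87, 98]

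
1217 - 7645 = -6428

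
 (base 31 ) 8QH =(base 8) 20477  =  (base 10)8511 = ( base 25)dfb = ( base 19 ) 14AI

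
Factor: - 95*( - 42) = 3990 = 2^1*3^1*5^1 * 7^1 * 19^1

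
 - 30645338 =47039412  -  77684750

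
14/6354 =7/3177 = 0.00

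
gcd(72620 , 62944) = 4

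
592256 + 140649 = 732905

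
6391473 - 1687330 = 4704143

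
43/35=43/35 = 1.23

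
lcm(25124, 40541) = 1783804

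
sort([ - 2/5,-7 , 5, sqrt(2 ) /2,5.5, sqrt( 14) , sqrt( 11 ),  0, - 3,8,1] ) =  [ - 7, - 3, - 2/5,0,  sqrt(2 )/2, 1, sqrt(11) , sqrt( 14), 5,  5.5,8 ]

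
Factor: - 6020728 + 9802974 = 3782246 = 2^1*13^1*145471^1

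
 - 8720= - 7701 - 1019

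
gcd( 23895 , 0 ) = 23895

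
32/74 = 16/37 = 0.43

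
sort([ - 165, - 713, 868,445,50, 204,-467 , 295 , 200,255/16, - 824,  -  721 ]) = [ - 824, - 721,-713, -467, - 165,  255/16 , 50, 200,204,295, 445,868 ]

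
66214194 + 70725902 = 136940096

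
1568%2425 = 1568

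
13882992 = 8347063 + 5535929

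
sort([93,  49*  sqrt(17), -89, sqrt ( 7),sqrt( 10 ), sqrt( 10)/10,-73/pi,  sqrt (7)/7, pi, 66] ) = [ - 89, - 73/pi,sqrt( 10)/10,sqrt(  7 ) /7, sqrt( 7 ), pi,sqrt(10 ),  66,93, 49*sqrt (17) ]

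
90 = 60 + 30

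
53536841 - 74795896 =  - 21259055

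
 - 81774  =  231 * (- 354)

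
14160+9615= 23775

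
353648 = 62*5704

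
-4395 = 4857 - 9252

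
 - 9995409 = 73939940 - 83935349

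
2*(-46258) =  - 92516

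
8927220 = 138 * 64690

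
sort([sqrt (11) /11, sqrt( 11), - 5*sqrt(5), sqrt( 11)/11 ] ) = [ - 5* sqrt( 5), sqrt(11)/11,sqrt(11) /11,sqrt(11) ] 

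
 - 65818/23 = -65818/23=- 2861.65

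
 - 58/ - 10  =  29/5 = 5.80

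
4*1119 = 4476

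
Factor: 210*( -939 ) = -2^1*3^2 * 5^1*7^1 * 313^1 = -197190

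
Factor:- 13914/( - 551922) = 3^1 * 7^( - 1)  *17^( - 1 ) = 3/119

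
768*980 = 752640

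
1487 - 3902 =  -2415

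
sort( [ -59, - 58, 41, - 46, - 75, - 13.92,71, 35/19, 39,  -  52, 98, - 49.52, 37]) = [  -  75, - 59,-58, - 52 , - 49.52, - 46, - 13.92, 35/19,37, 39, 41, 71,98 ]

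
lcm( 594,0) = 0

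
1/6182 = 1/6182 = 0.00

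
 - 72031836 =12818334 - 84850170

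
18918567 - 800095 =18118472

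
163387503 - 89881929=73505574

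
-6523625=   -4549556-1974069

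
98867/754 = 131 + 93/754 = 131.12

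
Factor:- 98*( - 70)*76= 521360 =2^4*5^1*7^3*19^1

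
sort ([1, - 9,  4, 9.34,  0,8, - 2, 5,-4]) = [ - 9, - 4, - 2, 0, 1,4, 5,8,  9.34]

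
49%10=9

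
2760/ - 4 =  - 690/1 = -  690.00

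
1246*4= 4984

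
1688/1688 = 1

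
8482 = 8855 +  - 373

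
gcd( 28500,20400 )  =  300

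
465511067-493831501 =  - 28320434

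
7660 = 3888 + 3772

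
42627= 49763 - 7136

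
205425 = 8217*25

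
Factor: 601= 601^1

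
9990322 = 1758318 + 8232004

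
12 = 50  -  38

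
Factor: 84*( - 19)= -2^2 * 3^1 * 7^1*19^1 = - 1596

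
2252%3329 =2252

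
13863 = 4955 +8908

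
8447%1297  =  665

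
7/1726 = 7/1726 = 0.00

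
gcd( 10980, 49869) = 9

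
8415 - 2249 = 6166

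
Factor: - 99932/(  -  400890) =86/345 = 2^1*3^( - 1)*5^(  -  1) * 23^( - 1 )*43^1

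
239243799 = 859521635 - 620277836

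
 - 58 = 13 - 71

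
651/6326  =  651/6326 = 0.10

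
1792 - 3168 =  -  1376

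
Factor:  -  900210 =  - 2^1*3^1*5^1*37^1*811^1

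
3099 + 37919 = 41018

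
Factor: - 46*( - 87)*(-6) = -2^2*3^2*23^1*29^1 = - 24012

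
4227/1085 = 3 + 972/1085 = 3.90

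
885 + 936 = 1821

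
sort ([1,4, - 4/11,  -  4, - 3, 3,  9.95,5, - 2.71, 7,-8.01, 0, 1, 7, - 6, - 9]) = [- 9,  -  8.01, - 6,-4, - 3,  -  2.71,  -  4/11, 0 , 1,1, 3,  4,5,7, 7 , 9.95 ] 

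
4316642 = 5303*814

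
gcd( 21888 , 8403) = 3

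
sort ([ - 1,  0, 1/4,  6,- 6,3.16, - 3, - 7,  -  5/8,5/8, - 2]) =[ - 7, - 6, - 3, - 2, - 1, - 5/8, 0, 1/4, 5/8,3.16,  6 ]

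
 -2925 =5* ( - 585 )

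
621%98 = 33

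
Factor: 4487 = 7^1*641^1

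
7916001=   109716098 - 101800097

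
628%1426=628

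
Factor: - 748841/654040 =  - 2^( -3 )* 5^ ( - 1) * 79^1 * 83^( - 1) * 197^( - 1)* 9479^1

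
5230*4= 20920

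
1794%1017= 777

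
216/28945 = 216/28945 =0.01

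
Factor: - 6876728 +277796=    - 2^2*3^1*549911^1 = - 6598932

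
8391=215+8176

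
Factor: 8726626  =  2^1*137^1 * 31849^1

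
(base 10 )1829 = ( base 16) 725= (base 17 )65a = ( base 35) 1H9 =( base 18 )5bb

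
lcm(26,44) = 572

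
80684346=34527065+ 46157281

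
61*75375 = 4597875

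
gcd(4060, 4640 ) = 580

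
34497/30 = 1149+9/10 = 1149.90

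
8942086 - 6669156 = 2272930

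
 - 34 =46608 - 46642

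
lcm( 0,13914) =0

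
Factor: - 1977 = - 3^1*659^1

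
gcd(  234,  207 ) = 9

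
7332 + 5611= 12943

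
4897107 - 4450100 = 447007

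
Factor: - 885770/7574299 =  - 2^1*5^1*17^( - 1 )*41^( - 1 )* 101^1*877^1*10867^ (-1 ) 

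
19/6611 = 19/6611 =0.00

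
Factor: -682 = -2^1*11^1*31^1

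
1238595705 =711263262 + 527332443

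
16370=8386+7984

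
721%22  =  17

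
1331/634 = 2 + 63/634 = 2.10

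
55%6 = 1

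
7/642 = 7/642  =  0.01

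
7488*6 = 44928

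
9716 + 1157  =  10873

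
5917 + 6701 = 12618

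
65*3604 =234260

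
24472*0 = 0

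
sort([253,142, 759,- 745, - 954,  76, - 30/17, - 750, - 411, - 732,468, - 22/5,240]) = [ - 954, - 750,  -  745, - 732,-411, - 22/5 , - 30/17, 76,142,240, 253,  468,759]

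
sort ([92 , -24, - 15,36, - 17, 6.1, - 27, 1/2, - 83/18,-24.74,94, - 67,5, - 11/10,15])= [ - 67,  -  27, - 24.74, - 24, - 17, - 15,  -  83/18, - 11/10, 1/2, 5,6.1,15,36,92,94 ] 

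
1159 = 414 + 745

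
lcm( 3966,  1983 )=3966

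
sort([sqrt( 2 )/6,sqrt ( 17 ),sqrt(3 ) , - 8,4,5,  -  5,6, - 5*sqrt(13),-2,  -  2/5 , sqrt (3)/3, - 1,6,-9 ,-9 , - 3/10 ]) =[-5 * sqrt(13 ),-9, - 9, - 8,  -  5, -2,-1, - 2/5,-3/10,sqrt(2)/6, sqrt (3)/3, sqrt(3), 4,sqrt(17), 5 , 6, 6] 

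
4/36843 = 4/36843 = 0.00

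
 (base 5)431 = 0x74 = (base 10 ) 116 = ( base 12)98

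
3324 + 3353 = 6677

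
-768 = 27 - 795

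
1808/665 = 1808/665 =2.72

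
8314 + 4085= 12399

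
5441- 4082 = 1359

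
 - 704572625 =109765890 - 814338515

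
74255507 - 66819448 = 7436059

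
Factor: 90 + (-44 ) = 2^1 * 23^1 = 46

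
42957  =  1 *42957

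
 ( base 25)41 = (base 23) 49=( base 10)101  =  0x65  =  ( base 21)4h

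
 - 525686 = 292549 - 818235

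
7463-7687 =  - 224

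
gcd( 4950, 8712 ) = 198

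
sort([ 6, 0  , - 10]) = [- 10,0,6 ] 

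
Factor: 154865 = 5^1*47^1 * 659^1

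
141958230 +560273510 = 702231740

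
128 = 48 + 80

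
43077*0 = 0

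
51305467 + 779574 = 52085041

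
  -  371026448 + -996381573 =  - 1367408021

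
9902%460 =242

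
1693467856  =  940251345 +753216511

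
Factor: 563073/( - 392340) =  - 187691/130780 = - 2^( - 2 )*5^( - 1 )*7^1*13^ ( - 1 )*503^( - 1 )*26813^1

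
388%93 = 16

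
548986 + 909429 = 1458415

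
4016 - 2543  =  1473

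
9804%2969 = 897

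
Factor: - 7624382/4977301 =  - 2^1 * 7^(- 1 )*419^( - 1 )*1697^( - 1) * 3812191^1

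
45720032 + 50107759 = 95827791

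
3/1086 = 1/362 = 0.00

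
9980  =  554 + 9426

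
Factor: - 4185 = -3^3*5^1*31^1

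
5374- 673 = 4701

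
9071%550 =271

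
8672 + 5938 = 14610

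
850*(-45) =-38250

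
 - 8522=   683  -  9205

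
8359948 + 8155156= 16515104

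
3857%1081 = 614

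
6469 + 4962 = 11431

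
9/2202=3/734  =  0.00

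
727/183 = 727/183  =  3.97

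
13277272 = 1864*7123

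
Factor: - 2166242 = -2^1*13^3 *17^1*29^1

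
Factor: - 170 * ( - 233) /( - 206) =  - 5^1*17^1*103^( - 1 )*233^1 = - 19805/103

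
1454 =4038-2584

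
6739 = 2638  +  4101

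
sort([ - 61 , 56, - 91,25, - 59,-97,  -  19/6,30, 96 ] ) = [ - 97, - 91 , - 61, - 59,-19/6,  25, 30 , 56,96]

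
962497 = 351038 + 611459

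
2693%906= 881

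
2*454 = 908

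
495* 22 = 10890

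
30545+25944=56489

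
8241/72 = 2747/24 = 114.46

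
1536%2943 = 1536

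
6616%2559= 1498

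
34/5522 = 17/2761 = 0.01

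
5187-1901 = 3286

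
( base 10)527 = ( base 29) I5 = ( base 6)2235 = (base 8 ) 1017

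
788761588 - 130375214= 658386374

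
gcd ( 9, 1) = 1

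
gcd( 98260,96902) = 2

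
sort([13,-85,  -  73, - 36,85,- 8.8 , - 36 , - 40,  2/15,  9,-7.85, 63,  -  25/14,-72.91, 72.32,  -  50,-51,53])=[ -85, - 73, - 72.91, - 51, - 50,-40,-36,-36, - 8.8, - 7.85, - 25/14,2/15 , 9,13,53,63,72.32,85 ] 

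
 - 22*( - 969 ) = 21318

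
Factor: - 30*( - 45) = 1350 =2^1*3^3*5^2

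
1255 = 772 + 483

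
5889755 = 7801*755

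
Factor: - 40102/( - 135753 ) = 2^1*3^( - 1)*37^( - 1)*1223^( - 1 )*20051^1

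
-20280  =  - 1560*13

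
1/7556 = 1/7556 = 0.00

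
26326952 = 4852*5426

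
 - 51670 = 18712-70382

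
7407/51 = 2469/17 = 145.24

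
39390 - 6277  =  33113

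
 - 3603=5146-8749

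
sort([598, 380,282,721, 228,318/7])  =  [318/7, 228,  282 , 380, 598  ,  721]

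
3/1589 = 3/1589= 0.00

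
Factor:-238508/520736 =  -2^( - 3)*16273^(- 1)*59627^1 = -59627/130184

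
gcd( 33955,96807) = 1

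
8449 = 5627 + 2822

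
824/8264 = 103/1033 = 0.10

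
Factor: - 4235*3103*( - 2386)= 2^1 * 5^1 * 7^1*11^2*29^1 * 107^1*1193^1  =  31354915130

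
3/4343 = 3/4343 = 0.00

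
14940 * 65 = 971100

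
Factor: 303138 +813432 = 1116570 = 2^1*3^1 * 5^1*7^1*13^1*409^1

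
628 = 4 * 157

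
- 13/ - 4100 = 13/4100 = 0.00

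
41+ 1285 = 1326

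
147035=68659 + 78376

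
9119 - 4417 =4702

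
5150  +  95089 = 100239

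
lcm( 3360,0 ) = 0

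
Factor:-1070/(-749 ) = 10/7 = 2^1*5^1*7^( - 1 )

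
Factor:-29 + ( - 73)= - 2^1* 3^1*17^1 = -102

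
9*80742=726678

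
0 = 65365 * 0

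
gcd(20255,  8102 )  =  4051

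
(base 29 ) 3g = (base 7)205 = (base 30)3d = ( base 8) 147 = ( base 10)103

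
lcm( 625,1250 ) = 1250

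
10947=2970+7977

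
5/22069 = 5/22069 = 0.00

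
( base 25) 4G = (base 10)116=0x74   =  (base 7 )224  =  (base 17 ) 6E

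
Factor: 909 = 3^2 *101^1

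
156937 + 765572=922509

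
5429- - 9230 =14659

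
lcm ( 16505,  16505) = 16505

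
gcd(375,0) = 375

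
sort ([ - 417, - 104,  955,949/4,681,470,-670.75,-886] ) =[  -  886,  -  670.75,-417, - 104,949/4, 470, 681,955] 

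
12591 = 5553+7038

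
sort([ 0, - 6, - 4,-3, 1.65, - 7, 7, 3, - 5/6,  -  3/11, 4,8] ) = [ - 7 , - 6, - 4, - 3,  -  5/6,  -  3/11, 0,1.65, 3, 4, 7,8 ] 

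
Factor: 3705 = 3^1*5^1*13^1*19^1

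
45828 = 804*57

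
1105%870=235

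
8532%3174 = 2184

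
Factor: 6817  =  17^1*401^1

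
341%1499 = 341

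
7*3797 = 26579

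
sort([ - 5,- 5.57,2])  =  [ - 5.57, - 5,2]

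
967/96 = 10 + 7/96 = 10.07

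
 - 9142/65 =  -9142/65 = - 140.65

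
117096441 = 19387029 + 97709412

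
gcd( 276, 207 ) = 69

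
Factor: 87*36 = 2^2*3^3*29^1 = 3132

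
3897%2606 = 1291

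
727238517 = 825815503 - 98576986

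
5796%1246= 812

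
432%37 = 25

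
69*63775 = 4400475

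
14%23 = 14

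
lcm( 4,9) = 36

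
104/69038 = 52/34519 = 0.00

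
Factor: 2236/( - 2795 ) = - 2^2*5^ ( - 1) = - 4/5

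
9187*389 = 3573743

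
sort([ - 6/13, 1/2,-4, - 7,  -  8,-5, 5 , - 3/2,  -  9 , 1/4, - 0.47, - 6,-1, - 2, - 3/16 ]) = [- 9,-8, - 7, - 6, - 5,-4, - 2, - 3/2, - 1,  -  0.47,-6/13, - 3/16,1/4 , 1/2,  5]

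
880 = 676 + 204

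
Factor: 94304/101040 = 14/15= 2^1*3^( - 1)*5^( - 1)*7^1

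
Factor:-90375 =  - 3^1*5^3*241^1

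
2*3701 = 7402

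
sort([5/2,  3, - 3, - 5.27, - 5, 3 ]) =[ - 5.27, -5 , - 3,5/2, 3, 3] 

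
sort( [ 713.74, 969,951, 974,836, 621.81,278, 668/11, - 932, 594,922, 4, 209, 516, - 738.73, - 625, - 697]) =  [ - 932, -738.73,-697, - 625, 4,  668/11,209, 278,516,594,  621.81,713.74, 836, 922, 951,969, 974] 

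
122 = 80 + 42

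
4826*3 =14478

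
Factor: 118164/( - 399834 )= - 86/291 = - 2^1*3^(  -  1 )*43^1 * 97^( - 1)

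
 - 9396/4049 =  - 9396/4049  =  - 2.32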